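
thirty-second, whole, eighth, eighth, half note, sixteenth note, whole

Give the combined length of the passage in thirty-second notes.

91

In thirty-second notes: thirty-second = 1; whole = 32; eighth = 4; eighth = 4; half note = 16; sixteenth note = 2; whole = 32.
Adding: 1 + 32 + 4 + 4 + 16 + 2 + 32 = 91 thirty-second notes.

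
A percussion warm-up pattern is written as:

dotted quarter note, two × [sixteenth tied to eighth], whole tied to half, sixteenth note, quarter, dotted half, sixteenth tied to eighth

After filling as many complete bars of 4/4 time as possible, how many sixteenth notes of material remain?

8

One bar of 4/4 = 16 sixteenth notes.
In sixteenth notes: dotted quarter note = 6; sixteenth tied to eighth (sixteenth + eighth) = 3; sixteenth tied to eighth (sixteenth + eighth) = 3; whole tied to half (whole + half) = 24; sixteenth note = 1; quarter = 4; dotted half = 12; sixteenth tied to eighth (sixteenth + eighth) = 3.
Adding: 6 + 3 + 3 + 24 + 1 + 4 + 12 + 3 = 56.
56 ÷ 16 = 3 complete bars with 8 sixteenth notes remaining.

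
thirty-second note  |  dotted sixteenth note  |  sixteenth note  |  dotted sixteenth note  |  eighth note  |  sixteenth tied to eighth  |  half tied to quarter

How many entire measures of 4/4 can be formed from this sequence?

One bar of 4/4 = 32 thirty-second notes.
Each duration in thirty-second notes: thirty-second note = 1; dotted sixteenth note = 3; sixteenth note = 2; dotted sixteenth note = 3; eighth note = 4; sixteenth tied to eighth (sixteenth + eighth) = 6; half tied to quarter (half + quarter) = 24.
Total: 1 + 3 + 2 + 3 + 4 + 6 + 24 = 43.
43 ÷ 32 = 1 complete bar with 11 left over.

1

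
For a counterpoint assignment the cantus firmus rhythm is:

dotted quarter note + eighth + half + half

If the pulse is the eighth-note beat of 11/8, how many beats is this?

One eighth-note beat = 2 sixteenth notes.
Convert each value to sixteenth notes: dotted quarter note = 6; eighth = 2; half = 8; half = 8.
Adding: 6 + 2 + 8 + 8 = 24.
24 ÷ 2 = 12 beats.

12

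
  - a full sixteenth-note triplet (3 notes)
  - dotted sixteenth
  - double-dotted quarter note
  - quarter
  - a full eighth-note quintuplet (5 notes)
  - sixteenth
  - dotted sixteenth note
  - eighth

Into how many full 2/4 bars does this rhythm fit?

One bar of 2/4 = 16 thirty-second notes.
Each duration in thirty-second notes: a full sixteenth-note triplet (3 notes) (three triplet sixteenths span one eighth) = 4; dotted sixteenth = 3; double-dotted quarter note = 14; quarter = 8; a full eighth-note quintuplet (5 notes) (five quintuplet eighths span one half) = 16; sixteenth = 2; dotted sixteenth note = 3; eighth = 4.
Altogether 4 + 3 + 14 + 8 + 16 + 2 + 3 + 4 = 54.
54 ÷ 16 = 3 complete bars with 6 left over.

3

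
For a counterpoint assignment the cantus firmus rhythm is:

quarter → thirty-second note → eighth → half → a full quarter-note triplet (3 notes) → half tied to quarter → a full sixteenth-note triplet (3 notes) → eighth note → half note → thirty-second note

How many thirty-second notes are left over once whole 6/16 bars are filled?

One bar of 6/16 = 12 thirty-second notes.
Convert each value to thirty-second notes: quarter = 8; thirty-second note = 1; eighth = 4; half = 16; a full quarter-note triplet (3 notes) (three triplet quarters span one half) = 16; half tied to quarter (half + quarter) = 24; a full sixteenth-note triplet (3 notes) (three triplet sixteenths span one eighth) = 4; eighth note = 4; half note = 16; thirty-second note = 1.
Sum: 8 + 1 + 4 + 16 + 16 + 24 + 4 + 4 + 16 + 1 = 94.
94 ÷ 12 = 7 complete bars with 10 thirty-second notes remaining.

10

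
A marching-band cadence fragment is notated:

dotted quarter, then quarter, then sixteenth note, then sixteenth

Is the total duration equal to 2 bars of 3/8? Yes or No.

One bar of 3/8 = 6 sixteenth notes, so 2 bars = 12.
Working in sixteenth notes: dotted quarter = 6; quarter = 4; sixteenth note = 1; sixteenth = 1.
Adding: 6 + 4 + 1 + 1 = 12.
12 equals 12, so the answer is Yes.

Yes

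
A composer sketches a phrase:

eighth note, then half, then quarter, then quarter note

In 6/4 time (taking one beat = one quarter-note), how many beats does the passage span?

4.5

One quarter-note beat = 2 eighth notes.
Convert each value to eighth notes: eighth note = 1; half = 4; quarter = 2; quarter note = 2.
Adding: 1 + 4 + 2 + 2 = 9.
9 ÷ 2 = 4.5 beats.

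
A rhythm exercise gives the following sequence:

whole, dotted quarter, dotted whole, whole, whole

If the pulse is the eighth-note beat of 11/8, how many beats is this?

One eighth-note beat = 2 sixteenth notes.
In sixteenth notes: whole = 16; dotted quarter = 6; dotted whole = 24; whole = 16; whole = 16.
Adding: 16 + 6 + 24 + 16 + 16 = 78.
78 ÷ 2 = 39 beats.

39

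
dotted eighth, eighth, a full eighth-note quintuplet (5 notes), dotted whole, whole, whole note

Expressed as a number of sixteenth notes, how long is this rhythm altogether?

Working in sixteenth notes: dotted eighth = 3; eighth = 2; a full eighth-note quintuplet (5 notes) (five quintuplet eighths span one half) = 8; dotted whole = 24; whole = 16; whole note = 16.
Altogether 3 + 2 + 8 + 24 + 16 + 16 = 69 sixteenth notes.

69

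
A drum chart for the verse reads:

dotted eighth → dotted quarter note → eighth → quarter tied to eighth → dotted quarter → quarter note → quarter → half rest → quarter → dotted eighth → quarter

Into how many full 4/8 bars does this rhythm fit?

One bar of 4/8 = 8 sixteenth notes.
In sixteenth notes: dotted eighth = 3; dotted quarter note = 6; eighth = 2; quarter tied to eighth (quarter + eighth) = 6; dotted quarter = 6; quarter note = 4; quarter = 4; half rest = 8; quarter = 4; dotted eighth = 3; quarter = 4.
Sum: 3 + 6 + 2 + 6 + 6 + 4 + 4 + 8 + 4 + 3 + 4 = 50.
50 ÷ 8 = 6 complete bars with 2 left over.

6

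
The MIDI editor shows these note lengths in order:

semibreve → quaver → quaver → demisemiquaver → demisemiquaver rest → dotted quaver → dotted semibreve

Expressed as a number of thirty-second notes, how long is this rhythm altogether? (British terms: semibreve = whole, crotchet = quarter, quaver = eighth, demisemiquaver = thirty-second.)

96

Express everything in thirty-second notes: semibreve = 32; quaver = 4; quaver = 4; demisemiquaver = 1; demisemiquaver rest = 1; dotted quaver = 6; dotted semibreve = 48.
Total: 32 + 4 + 4 + 1 + 1 + 6 + 48 = 96 thirty-second notes.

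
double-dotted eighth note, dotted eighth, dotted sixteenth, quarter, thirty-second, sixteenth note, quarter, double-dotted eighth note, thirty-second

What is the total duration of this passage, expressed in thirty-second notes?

43

Each duration in thirty-second notes: double-dotted eighth note = 7; dotted eighth = 6; dotted sixteenth = 3; quarter = 8; thirty-second = 1; sixteenth note = 2; quarter = 8; double-dotted eighth note = 7; thirty-second = 1.
Adding: 7 + 6 + 3 + 8 + 1 + 2 + 8 + 7 + 1 = 43 thirty-second notes.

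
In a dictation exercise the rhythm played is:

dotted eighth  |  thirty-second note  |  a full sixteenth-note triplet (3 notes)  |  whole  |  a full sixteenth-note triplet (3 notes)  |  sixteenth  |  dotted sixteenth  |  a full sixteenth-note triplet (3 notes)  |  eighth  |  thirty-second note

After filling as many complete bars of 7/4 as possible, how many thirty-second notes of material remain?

5

One bar of 7/4 = 56 thirty-second notes.
Convert each value to thirty-second notes: dotted eighth = 6; thirty-second note = 1; a full sixteenth-note triplet (3 notes) (three triplet sixteenths span one eighth) = 4; whole = 32; a full sixteenth-note triplet (3 notes) (three triplet sixteenths span one eighth) = 4; sixteenth = 2; dotted sixteenth = 3; a full sixteenth-note triplet (3 notes) (three triplet sixteenths span one eighth) = 4; eighth = 4; thirty-second note = 1.
Total: 6 + 1 + 4 + 32 + 4 + 2 + 3 + 4 + 4 + 1 = 61.
61 ÷ 56 = 1 complete bar with 5 thirty-second notes remaining.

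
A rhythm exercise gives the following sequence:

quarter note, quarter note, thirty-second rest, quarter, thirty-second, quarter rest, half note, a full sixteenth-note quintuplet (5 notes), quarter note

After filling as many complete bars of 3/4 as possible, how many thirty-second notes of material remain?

18

One bar of 3/4 = 24 thirty-second notes.
In thirty-second notes: quarter note = 8; quarter note = 8; thirty-second rest = 1; quarter = 8; thirty-second = 1; quarter rest = 8; half note = 16; a full sixteenth-note quintuplet (5 notes) (five quintuplet sixteenths span one quarter) = 8; quarter note = 8.
Adding: 8 + 8 + 1 + 8 + 1 + 8 + 16 + 8 + 8 = 66.
66 ÷ 24 = 2 complete bars with 18 thirty-second notes remaining.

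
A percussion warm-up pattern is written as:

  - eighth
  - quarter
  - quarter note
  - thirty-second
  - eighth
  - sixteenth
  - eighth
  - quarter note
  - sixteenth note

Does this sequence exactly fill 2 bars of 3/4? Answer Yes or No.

No

One bar of 3/4 = 24 thirty-second notes, so 2 bars = 48.
Convert each value to thirty-second notes: eighth = 4; quarter = 8; quarter note = 8; thirty-second = 1; eighth = 4; sixteenth = 2; eighth = 4; quarter note = 8; sixteenth note = 2.
Adding: 4 + 8 + 8 + 1 + 4 + 2 + 4 + 8 + 2 = 41.
41 falls short of 48, so the answer is No.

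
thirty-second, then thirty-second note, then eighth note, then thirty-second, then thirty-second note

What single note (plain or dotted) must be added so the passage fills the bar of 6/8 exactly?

The bar of 6/8 = 24 thirty-second notes.
Convert each value to thirty-second notes: thirty-second = 1; thirty-second note = 1; eighth note = 4; thirty-second = 1; thirty-second note = 1.
Total: 1 + 1 + 4 + 1 + 1 = 8.
Remaining: 24 − 8 = 16 thirty-second notes, which is a half note.

half note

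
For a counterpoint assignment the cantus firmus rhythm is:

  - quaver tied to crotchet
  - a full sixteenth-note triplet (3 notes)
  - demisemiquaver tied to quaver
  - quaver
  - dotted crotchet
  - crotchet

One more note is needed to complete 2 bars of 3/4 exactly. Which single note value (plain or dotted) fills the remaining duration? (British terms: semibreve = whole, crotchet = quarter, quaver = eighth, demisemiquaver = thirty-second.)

dotted sixteenth note

2 bars of 3/4 = 48 thirty-second notes.
Convert each value to thirty-second notes: quaver tied to crotchet (quaver + crotchet) = 12; a full sixteenth-note triplet (3 notes) (three triplet sixteenths span one eighth) = 4; demisemiquaver tied to quaver (demisemiquaver + quaver) = 5; quaver = 4; dotted crotchet = 12; crotchet = 8.
Altogether 12 + 4 + 5 + 4 + 12 + 8 = 45.
Remaining: 48 − 45 = 3 thirty-second notes, which is a dotted sixteenth note.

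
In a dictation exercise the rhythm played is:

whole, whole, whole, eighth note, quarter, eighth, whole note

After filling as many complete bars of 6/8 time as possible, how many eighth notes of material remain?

0

One bar of 6/8 = 6 eighth notes.
Express everything in eighth notes: whole = 8; whole = 8; whole = 8; eighth note = 1; quarter = 2; eighth = 1; whole note = 8.
Total: 8 + 8 + 8 + 1 + 2 + 1 + 8 = 36.
36 ÷ 6 = 6 complete bars with 0 eighth notes remaining.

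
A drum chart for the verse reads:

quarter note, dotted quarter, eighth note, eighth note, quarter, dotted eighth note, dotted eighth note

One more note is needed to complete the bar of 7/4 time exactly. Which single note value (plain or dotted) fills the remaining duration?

quarter note

The bar of 7/4 = 28 sixteenth notes.
In sixteenth notes: quarter note = 4; dotted quarter = 6; eighth note = 2; eighth note = 2; quarter = 4; dotted eighth note = 3; dotted eighth note = 3.
Total: 4 + 6 + 2 + 2 + 4 + 3 + 3 = 24.
Remaining: 28 − 24 = 4 sixteenth notes, which is a quarter note.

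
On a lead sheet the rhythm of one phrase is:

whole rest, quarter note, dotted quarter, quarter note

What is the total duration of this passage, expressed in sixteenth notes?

Express everything in sixteenth notes: whole rest = 16; quarter note = 4; dotted quarter = 6; quarter note = 4.
Adding: 16 + 4 + 6 + 4 = 30 sixteenth notes.

30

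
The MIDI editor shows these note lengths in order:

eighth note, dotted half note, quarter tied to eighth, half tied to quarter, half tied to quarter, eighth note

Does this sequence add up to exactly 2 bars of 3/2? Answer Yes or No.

One bar of 3/2 = 12 eighth notes, so 2 bars = 24.
In eighth notes: eighth note = 1; dotted half note = 6; quarter tied to eighth (quarter + eighth) = 3; half tied to quarter (half + quarter) = 6; half tied to quarter (half + quarter) = 6; eighth note = 1.
Adding: 1 + 6 + 3 + 6 + 6 + 1 = 23.
23 falls short of 24, so the answer is No.

No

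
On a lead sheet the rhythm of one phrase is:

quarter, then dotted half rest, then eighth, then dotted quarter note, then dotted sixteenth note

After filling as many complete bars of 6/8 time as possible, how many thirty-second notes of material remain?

One bar of 6/8 = 24 thirty-second notes.
Each duration in thirty-second notes: quarter = 8; dotted half rest = 24; eighth = 4; dotted quarter note = 12; dotted sixteenth note = 3.
Total: 8 + 24 + 4 + 12 + 3 = 51.
51 ÷ 24 = 2 complete bars with 3 thirty-second notes remaining.

3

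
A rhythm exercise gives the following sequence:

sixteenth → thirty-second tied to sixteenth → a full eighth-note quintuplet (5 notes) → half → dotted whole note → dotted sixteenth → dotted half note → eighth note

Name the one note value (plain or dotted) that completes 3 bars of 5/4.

3 bars of 5/4 = 120 thirty-second notes.
Express everything in thirty-second notes: sixteenth = 2; thirty-second tied to sixteenth (thirty-second + sixteenth) = 3; a full eighth-note quintuplet (5 notes) (five quintuplet eighths span one half) = 16; half = 16; dotted whole note = 48; dotted sixteenth = 3; dotted half note = 24; eighth note = 4.
Total: 2 + 3 + 16 + 16 + 48 + 3 + 24 + 4 = 116.
Remaining: 120 − 116 = 4 thirty-second notes, which is a eighth note.

eighth note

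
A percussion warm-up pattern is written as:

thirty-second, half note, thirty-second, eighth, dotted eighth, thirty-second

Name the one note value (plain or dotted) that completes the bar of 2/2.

dotted sixteenth note

The bar of 2/2 = 32 thirty-second notes.
Convert each value to thirty-second notes: thirty-second = 1; half note = 16; thirty-second = 1; eighth = 4; dotted eighth = 6; thirty-second = 1.
Adding: 1 + 16 + 1 + 4 + 6 + 1 = 29.
Remaining: 32 − 29 = 3 thirty-second notes, which is a dotted sixteenth note.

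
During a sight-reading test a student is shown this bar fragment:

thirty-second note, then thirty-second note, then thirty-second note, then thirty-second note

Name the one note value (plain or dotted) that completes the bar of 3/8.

The bar of 3/8 = 12 thirty-second notes.
Working in thirty-second notes: thirty-second note = 1; thirty-second note = 1; thirty-second note = 1; thirty-second note = 1.
Adding: 1 + 1 + 1 + 1 = 4.
Remaining: 12 − 4 = 8 thirty-second notes, which is a quarter note.

quarter note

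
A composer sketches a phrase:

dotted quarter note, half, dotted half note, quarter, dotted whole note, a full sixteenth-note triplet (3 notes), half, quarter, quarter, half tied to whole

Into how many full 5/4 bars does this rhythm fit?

4

One bar of 5/4 = 10 eighth notes.
Convert each value to eighth notes: dotted quarter note = 3; half = 4; dotted half note = 6; quarter = 2; dotted whole note = 12; a full sixteenth-note triplet (3 notes) (three triplet sixteenths span one eighth) = 1; half = 4; quarter = 2; quarter = 2; half tied to whole (half + whole) = 12.
Sum: 3 + 4 + 6 + 2 + 12 + 1 + 4 + 2 + 2 + 12 = 48.
48 ÷ 10 = 4 complete bars with 8 left over.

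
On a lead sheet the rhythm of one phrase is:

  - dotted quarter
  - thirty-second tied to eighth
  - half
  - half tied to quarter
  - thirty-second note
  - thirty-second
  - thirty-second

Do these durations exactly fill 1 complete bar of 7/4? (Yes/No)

No

One bar of 7/4 = 56 thirty-second notes.
In thirty-second notes: dotted quarter = 12; thirty-second tied to eighth (thirty-second + eighth) = 5; half = 16; half tied to quarter (half + quarter) = 24; thirty-second note = 1; thirty-second = 1; thirty-second = 1.
Total: 12 + 5 + 16 + 24 + 1 + 1 + 1 = 60.
60 exceeds 56, so the answer is No.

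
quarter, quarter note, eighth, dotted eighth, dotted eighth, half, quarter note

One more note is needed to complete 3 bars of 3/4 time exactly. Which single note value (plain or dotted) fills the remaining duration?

3 bars of 3/4 = 36 sixteenth notes.
Convert each value to sixteenth notes: quarter = 4; quarter note = 4; eighth = 2; dotted eighth = 3; dotted eighth = 3; half = 8; quarter note = 4.
Sum: 4 + 4 + 2 + 3 + 3 + 8 + 4 = 28.
Remaining: 36 − 28 = 8 sixteenth notes, which is a half note.

half note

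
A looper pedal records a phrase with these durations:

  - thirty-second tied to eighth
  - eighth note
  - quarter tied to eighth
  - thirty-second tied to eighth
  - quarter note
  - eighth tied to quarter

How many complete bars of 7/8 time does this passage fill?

One bar of 7/8 = 28 thirty-second notes.
Each duration in thirty-second notes: thirty-second tied to eighth (thirty-second + eighth) = 5; eighth note = 4; quarter tied to eighth (quarter + eighth) = 12; thirty-second tied to eighth (thirty-second + eighth) = 5; quarter note = 8; eighth tied to quarter (eighth + quarter) = 12.
Sum: 5 + 4 + 12 + 5 + 8 + 12 = 46.
46 ÷ 28 = 1 complete bar with 18 left over.

1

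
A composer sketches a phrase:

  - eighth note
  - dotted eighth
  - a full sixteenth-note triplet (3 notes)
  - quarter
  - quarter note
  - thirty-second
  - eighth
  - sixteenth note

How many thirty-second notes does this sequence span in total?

In thirty-second notes: eighth note = 4; dotted eighth = 6; a full sixteenth-note triplet (3 notes) (three triplet sixteenths span one eighth) = 4; quarter = 8; quarter note = 8; thirty-second = 1; eighth = 4; sixteenth note = 2.
Total: 4 + 6 + 4 + 8 + 8 + 1 + 4 + 2 = 37 thirty-second notes.

37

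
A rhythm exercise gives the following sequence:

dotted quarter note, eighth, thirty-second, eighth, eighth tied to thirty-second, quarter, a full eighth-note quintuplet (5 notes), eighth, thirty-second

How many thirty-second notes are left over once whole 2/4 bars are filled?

One bar of 2/4 = 16 thirty-second notes.
Working in thirty-second notes: dotted quarter note = 12; eighth = 4; thirty-second = 1; eighth = 4; eighth tied to thirty-second (eighth + thirty-second) = 5; quarter = 8; a full eighth-note quintuplet (5 notes) (five quintuplet eighths span one half) = 16; eighth = 4; thirty-second = 1.
Sum: 12 + 4 + 1 + 4 + 5 + 8 + 16 + 4 + 1 = 55.
55 ÷ 16 = 3 complete bars with 7 thirty-second notes remaining.

7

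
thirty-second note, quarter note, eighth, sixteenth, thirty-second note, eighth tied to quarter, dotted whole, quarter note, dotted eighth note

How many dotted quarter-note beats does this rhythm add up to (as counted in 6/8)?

7.5

One dotted quarter-note beat = 12 thirty-second notes.
Convert each value to thirty-second notes: thirty-second note = 1; quarter note = 8; eighth = 4; sixteenth = 2; thirty-second note = 1; eighth tied to quarter (eighth + quarter) = 12; dotted whole = 48; quarter note = 8; dotted eighth note = 6.
Altogether 1 + 8 + 4 + 2 + 1 + 12 + 48 + 8 + 6 = 90.
90 ÷ 12 = 7.5 beats.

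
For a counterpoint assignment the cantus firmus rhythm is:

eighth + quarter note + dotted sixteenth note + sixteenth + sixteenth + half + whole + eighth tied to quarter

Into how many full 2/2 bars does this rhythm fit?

One bar of 2/2 = 32 thirty-second notes.
Convert each value to thirty-second notes: eighth = 4; quarter note = 8; dotted sixteenth note = 3; sixteenth = 2; sixteenth = 2; half = 16; whole = 32; eighth tied to quarter (eighth + quarter) = 12.
Adding: 4 + 8 + 3 + 2 + 2 + 16 + 32 + 12 = 79.
79 ÷ 32 = 2 complete bars with 15 left over.

2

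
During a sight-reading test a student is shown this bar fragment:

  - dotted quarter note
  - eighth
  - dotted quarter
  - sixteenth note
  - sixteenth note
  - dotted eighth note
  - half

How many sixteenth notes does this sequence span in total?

27

Working in sixteenth notes: dotted quarter note = 6; eighth = 2; dotted quarter = 6; sixteenth note = 1; sixteenth note = 1; dotted eighth note = 3; half = 8.
Total: 6 + 2 + 6 + 1 + 1 + 3 + 8 = 27 sixteenth notes.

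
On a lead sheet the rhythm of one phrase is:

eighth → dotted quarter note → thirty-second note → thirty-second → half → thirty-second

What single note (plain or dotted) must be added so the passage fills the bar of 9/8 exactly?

The bar of 9/8 = 36 thirty-second notes.
Working in thirty-second notes: eighth = 4; dotted quarter note = 12; thirty-second note = 1; thirty-second = 1; half = 16; thirty-second = 1.
Adding: 4 + 12 + 1 + 1 + 16 + 1 = 35.
Remaining: 36 − 35 = 1 thirty-second note, which is a thirty-second note.

thirty-second note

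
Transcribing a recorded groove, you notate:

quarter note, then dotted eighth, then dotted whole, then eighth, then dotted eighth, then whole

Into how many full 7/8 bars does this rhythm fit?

3

One bar of 7/8 = 14 sixteenth notes.
Working in sixteenth notes: quarter note = 4; dotted eighth = 3; dotted whole = 24; eighth = 2; dotted eighth = 3; whole = 16.
Total: 4 + 3 + 24 + 2 + 3 + 16 = 52.
52 ÷ 14 = 3 complete bars with 10 left over.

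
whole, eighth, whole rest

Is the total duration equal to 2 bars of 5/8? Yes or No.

No

One bar of 5/8 = 5 eighth notes, so 2 bars = 10.
Working in eighth notes: whole = 8; eighth = 1; whole rest = 8.
Altogether 8 + 1 + 8 = 17.
17 exceeds 10, so the answer is No.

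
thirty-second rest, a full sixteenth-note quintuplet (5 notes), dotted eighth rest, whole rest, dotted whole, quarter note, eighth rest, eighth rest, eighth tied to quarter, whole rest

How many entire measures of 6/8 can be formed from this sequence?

6

One bar of 6/8 = 24 thirty-second notes.
In thirty-second notes: thirty-second rest = 1; a full sixteenth-note quintuplet (5 notes) (five quintuplet sixteenths span one quarter) = 8; dotted eighth rest = 6; whole rest = 32; dotted whole = 48; quarter note = 8; eighth rest = 4; eighth rest = 4; eighth tied to quarter (eighth + quarter) = 12; whole rest = 32.
Sum: 1 + 8 + 6 + 32 + 48 + 8 + 4 + 4 + 12 + 32 = 155.
155 ÷ 24 = 6 complete bars with 11 left over.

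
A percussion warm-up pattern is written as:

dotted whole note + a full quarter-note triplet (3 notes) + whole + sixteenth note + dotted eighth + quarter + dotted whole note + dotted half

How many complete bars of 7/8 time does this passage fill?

6

One bar of 7/8 = 14 sixteenth notes.
Each duration in sixteenth notes: dotted whole note = 24; a full quarter-note triplet (3 notes) (three triplet quarters span one half) = 8; whole = 16; sixteenth note = 1; dotted eighth = 3; quarter = 4; dotted whole note = 24; dotted half = 12.
Altogether 24 + 8 + 16 + 1 + 3 + 4 + 24 + 12 = 92.
92 ÷ 14 = 6 complete bars with 8 left over.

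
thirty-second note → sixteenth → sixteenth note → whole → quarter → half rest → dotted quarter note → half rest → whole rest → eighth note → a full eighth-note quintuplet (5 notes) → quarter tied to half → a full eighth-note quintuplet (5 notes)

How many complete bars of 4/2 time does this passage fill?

One bar of 4/2 = 64 thirty-second notes.
Convert each value to thirty-second notes: thirty-second note = 1; sixteenth = 2; sixteenth note = 2; whole = 32; quarter = 8; half rest = 16; dotted quarter note = 12; half rest = 16; whole rest = 32; eighth note = 4; a full eighth-note quintuplet (5 notes) (five quintuplet eighths span one half) = 16; quarter tied to half (quarter + half) = 24; a full eighth-note quintuplet (5 notes) (five quintuplet eighths span one half) = 16.
Adding: 1 + 2 + 2 + 32 + 8 + 16 + 12 + 16 + 32 + 4 + 16 + 24 + 16 = 181.
181 ÷ 64 = 2 complete bars with 53 left over.

2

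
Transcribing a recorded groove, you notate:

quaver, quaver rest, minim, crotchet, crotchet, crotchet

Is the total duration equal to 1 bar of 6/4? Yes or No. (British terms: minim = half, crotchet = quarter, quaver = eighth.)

One bar of 6/4 = 12 eighth notes.
Each duration in eighth notes: quaver = 1; quaver rest = 1; minim = 4; crotchet = 2; crotchet = 2; crotchet = 2.
Total: 1 + 1 + 4 + 2 + 2 + 2 = 12.
12 equals 12, so the answer is Yes.

Yes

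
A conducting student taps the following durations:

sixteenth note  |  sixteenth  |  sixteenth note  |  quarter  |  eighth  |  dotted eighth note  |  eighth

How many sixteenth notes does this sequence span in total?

Convert each value to sixteenth notes: sixteenth note = 1; sixteenth = 1; sixteenth note = 1; quarter = 4; eighth = 2; dotted eighth note = 3; eighth = 2.
Altogether 1 + 1 + 1 + 4 + 2 + 3 + 2 = 14 sixteenth notes.

14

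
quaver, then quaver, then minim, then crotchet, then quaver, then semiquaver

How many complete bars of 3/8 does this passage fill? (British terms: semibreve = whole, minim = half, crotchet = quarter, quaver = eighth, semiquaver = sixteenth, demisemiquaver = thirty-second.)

3

One bar of 3/8 = 6 sixteenth notes.
Convert each value to sixteenth notes: quaver = 2; quaver = 2; minim = 8; crotchet = 4; quaver = 2; semiquaver = 1.
Total: 2 + 2 + 8 + 4 + 2 + 1 = 19.
19 ÷ 6 = 3 complete bars with 1 left over.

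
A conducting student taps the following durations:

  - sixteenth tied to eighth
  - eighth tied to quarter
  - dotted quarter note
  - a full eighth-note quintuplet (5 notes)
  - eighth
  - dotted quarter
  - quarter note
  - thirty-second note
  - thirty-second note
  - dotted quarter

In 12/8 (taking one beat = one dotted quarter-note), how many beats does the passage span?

7

One dotted quarter-note beat = 12 thirty-second notes.
In thirty-second notes: sixteenth tied to eighth (sixteenth + eighth) = 6; eighth tied to quarter (eighth + quarter) = 12; dotted quarter note = 12; a full eighth-note quintuplet (5 notes) (five quintuplet eighths span one half) = 16; eighth = 4; dotted quarter = 12; quarter note = 8; thirty-second note = 1; thirty-second note = 1; dotted quarter = 12.
Total: 6 + 12 + 12 + 16 + 4 + 12 + 8 + 1 + 1 + 12 = 84.
84 ÷ 12 = 7 beats.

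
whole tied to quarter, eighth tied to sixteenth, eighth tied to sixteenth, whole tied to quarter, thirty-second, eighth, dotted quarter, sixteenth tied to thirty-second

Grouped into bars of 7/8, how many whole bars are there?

One bar of 7/8 = 28 thirty-second notes.
In thirty-second notes: whole tied to quarter (whole + quarter) = 40; eighth tied to sixteenth (eighth + sixteenth) = 6; eighth tied to sixteenth (eighth + sixteenth) = 6; whole tied to quarter (whole + quarter) = 40; thirty-second = 1; eighth = 4; dotted quarter = 12; sixteenth tied to thirty-second (sixteenth + thirty-second) = 3.
Altogether 40 + 6 + 6 + 40 + 1 + 4 + 12 + 3 = 112.
112 ÷ 28 = 4 complete bars with 0 left over.

4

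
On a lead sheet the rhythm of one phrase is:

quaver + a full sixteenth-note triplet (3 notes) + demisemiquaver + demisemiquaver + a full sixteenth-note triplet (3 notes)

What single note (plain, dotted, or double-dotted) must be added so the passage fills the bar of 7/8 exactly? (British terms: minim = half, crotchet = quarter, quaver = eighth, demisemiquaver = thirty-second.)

The bar of 7/8 = 28 thirty-second notes.
Convert each value to thirty-second notes: quaver = 4; a full sixteenth-note triplet (3 notes) (three triplet sixteenths span one eighth) = 4; demisemiquaver = 1; demisemiquaver = 1; a full sixteenth-note triplet (3 notes) (three triplet sixteenths span one eighth) = 4.
Altogether 4 + 4 + 1 + 1 + 4 = 14.
Remaining: 28 − 14 = 14 thirty-second notes, which is a double-dotted quarter note.

double-dotted quarter note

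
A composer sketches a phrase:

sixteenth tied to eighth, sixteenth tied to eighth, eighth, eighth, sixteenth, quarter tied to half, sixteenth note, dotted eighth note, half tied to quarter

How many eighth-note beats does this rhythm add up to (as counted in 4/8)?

One eighth-note beat = 2 sixteenth notes.
Working in sixteenth notes: sixteenth tied to eighth (sixteenth + eighth) = 3; sixteenth tied to eighth (sixteenth + eighth) = 3; eighth = 2; eighth = 2; sixteenth = 1; quarter tied to half (quarter + half) = 12; sixteenth note = 1; dotted eighth note = 3; half tied to quarter (half + quarter) = 12.
Altogether 3 + 3 + 2 + 2 + 1 + 12 + 1 + 3 + 12 = 39.
39 ÷ 2 = 19.5 beats.

19.5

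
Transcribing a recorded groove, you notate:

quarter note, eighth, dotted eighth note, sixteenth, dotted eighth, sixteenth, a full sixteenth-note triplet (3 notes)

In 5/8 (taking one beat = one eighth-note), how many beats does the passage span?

One eighth-note beat = 2 sixteenth notes.
Express everything in sixteenth notes: quarter note = 4; eighth = 2; dotted eighth note = 3; sixteenth = 1; dotted eighth = 3; sixteenth = 1; a full sixteenth-note triplet (3 notes) (three triplet sixteenths span one eighth) = 2.
Altogether 4 + 2 + 3 + 1 + 3 + 1 + 2 = 16.
16 ÷ 2 = 8 beats.

8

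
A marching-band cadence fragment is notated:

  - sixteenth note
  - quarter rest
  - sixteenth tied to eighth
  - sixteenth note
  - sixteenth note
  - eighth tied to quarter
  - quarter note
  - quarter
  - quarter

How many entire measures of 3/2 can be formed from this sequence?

1

One bar of 3/2 = 24 sixteenth notes.
Express everything in sixteenth notes: sixteenth note = 1; quarter rest = 4; sixteenth tied to eighth (sixteenth + eighth) = 3; sixteenth note = 1; sixteenth note = 1; eighth tied to quarter (eighth + quarter) = 6; quarter note = 4; quarter = 4; quarter = 4.
Sum: 1 + 4 + 3 + 1 + 1 + 6 + 4 + 4 + 4 = 28.
28 ÷ 24 = 1 complete bar with 4 left over.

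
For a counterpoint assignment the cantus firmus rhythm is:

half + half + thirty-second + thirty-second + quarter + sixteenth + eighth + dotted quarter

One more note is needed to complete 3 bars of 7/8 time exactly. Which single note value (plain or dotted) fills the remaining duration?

3 bars of 7/8 = 84 thirty-second notes.
Express everything in thirty-second notes: half = 16; half = 16; thirty-second = 1; thirty-second = 1; quarter = 8; sixteenth = 2; eighth = 4; dotted quarter = 12.
Adding: 16 + 16 + 1 + 1 + 8 + 2 + 4 + 12 = 60.
Remaining: 84 − 60 = 24 thirty-second notes, which is a dotted half note.

dotted half note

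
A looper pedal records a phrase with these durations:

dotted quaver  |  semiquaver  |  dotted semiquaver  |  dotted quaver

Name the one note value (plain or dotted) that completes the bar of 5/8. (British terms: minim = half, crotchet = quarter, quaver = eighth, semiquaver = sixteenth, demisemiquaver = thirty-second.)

dotted sixteenth note

The bar of 5/8 = 20 thirty-second notes.
Working in thirty-second notes: dotted quaver = 6; semiquaver = 2; dotted semiquaver = 3; dotted quaver = 6.
Altogether 6 + 2 + 3 + 6 = 17.
Remaining: 20 − 17 = 3 thirty-second notes, which is a dotted sixteenth note.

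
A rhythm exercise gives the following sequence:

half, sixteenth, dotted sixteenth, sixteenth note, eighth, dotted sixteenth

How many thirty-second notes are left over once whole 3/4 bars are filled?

One bar of 3/4 = 24 thirty-second notes.
In thirty-second notes: half = 16; sixteenth = 2; dotted sixteenth = 3; sixteenth note = 2; eighth = 4; dotted sixteenth = 3.
Adding: 16 + 2 + 3 + 2 + 4 + 3 = 30.
30 ÷ 24 = 1 complete bar with 6 thirty-second notes remaining.

6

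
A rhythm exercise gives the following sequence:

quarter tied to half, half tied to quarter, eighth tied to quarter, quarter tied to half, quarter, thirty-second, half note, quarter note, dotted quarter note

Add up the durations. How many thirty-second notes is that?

129

Convert each value to thirty-second notes: quarter tied to half (quarter + half) = 24; half tied to quarter (half + quarter) = 24; eighth tied to quarter (eighth + quarter) = 12; quarter tied to half (quarter + half) = 24; quarter = 8; thirty-second = 1; half note = 16; quarter note = 8; dotted quarter note = 12.
Adding: 24 + 24 + 12 + 24 + 8 + 1 + 16 + 8 + 12 = 129 thirty-second notes.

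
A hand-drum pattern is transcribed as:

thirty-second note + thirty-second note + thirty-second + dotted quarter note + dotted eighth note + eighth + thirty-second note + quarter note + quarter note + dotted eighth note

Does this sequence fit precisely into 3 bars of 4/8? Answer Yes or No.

Yes

One bar of 4/8 = 16 thirty-second notes, so 3 bars = 48.
Working in thirty-second notes: thirty-second note = 1; thirty-second note = 1; thirty-second = 1; dotted quarter note = 12; dotted eighth note = 6; eighth = 4; thirty-second note = 1; quarter note = 8; quarter note = 8; dotted eighth note = 6.
Sum: 1 + 1 + 1 + 12 + 6 + 4 + 1 + 8 + 8 + 6 = 48.
48 equals 48, so the answer is Yes.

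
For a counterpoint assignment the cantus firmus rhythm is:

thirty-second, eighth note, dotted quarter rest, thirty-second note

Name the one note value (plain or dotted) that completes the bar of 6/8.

dotted eighth note

The bar of 6/8 = 24 thirty-second notes.
In thirty-second notes: thirty-second = 1; eighth note = 4; dotted quarter rest = 12; thirty-second note = 1.
Altogether 1 + 4 + 12 + 1 = 18.
Remaining: 24 − 18 = 6 thirty-second notes, which is a dotted eighth note.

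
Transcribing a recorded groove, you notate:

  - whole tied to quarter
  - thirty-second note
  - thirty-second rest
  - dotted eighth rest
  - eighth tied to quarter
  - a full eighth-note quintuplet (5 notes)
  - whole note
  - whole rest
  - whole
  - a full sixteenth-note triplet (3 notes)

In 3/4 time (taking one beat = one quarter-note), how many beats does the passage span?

One quarter-note beat = 8 thirty-second notes.
Convert each value to thirty-second notes: whole tied to quarter (whole + quarter) = 40; thirty-second note = 1; thirty-second rest = 1; dotted eighth rest = 6; eighth tied to quarter (eighth + quarter) = 12; a full eighth-note quintuplet (5 notes) (five quintuplet eighths span one half) = 16; whole note = 32; whole rest = 32; whole = 32; a full sixteenth-note triplet (3 notes) (three triplet sixteenths span one eighth) = 4.
Adding: 40 + 1 + 1 + 6 + 12 + 16 + 32 + 32 + 32 + 4 = 176.
176 ÷ 8 = 22 beats.

22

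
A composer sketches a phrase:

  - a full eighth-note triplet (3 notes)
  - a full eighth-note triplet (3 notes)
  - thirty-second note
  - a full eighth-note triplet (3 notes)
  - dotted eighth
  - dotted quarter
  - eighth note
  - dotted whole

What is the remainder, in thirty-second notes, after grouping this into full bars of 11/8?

7

One bar of 11/8 = 44 thirty-second notes.
In thirty-second notes: a full eighth-note triplet (3 notes) (three triplet eighths span one quarter) = 8; a full eighth-note triplet (3 notes) (three triplet eighths span one quarter) = 8; thirty-second note = 1; a full eighth-note triplet (3 notes) (three triplet eighths span one quarter) = 8; dotted eighth = 6; dotted quarter = 12; eighth note = 4; dotted whole = 48.
Sum: 8 + 8 + 1 + 8 + 6 + 12 + 4 + 48 = 95.
95 ÷ 44 = 2 complete bars with 7 thirty-second notes remaining.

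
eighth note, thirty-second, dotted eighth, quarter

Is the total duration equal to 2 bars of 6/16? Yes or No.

One bar of 6/16 = 12 thirty-second notes, so 2 bars = 24.
Convert each value to thirty-second notes: eighth note = 4; thirty-second = 1; dotted eighth = 6; quarter = 8.
Altogether 4 + 1 + 6 + 8 = 19.
19 falls short of 24, so the answer is No.

No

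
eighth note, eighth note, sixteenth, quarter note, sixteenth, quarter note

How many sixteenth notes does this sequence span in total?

14

Convert each value to sixteenth notes: eighth note = 2; eighth note = 2; sixteenth = 1; quarter note = 4; sixteenth = 1; quarter note = 4.
Altogether 2 + 2 + 1 + 4 + 1 + 4 = 14 sixteenth notes.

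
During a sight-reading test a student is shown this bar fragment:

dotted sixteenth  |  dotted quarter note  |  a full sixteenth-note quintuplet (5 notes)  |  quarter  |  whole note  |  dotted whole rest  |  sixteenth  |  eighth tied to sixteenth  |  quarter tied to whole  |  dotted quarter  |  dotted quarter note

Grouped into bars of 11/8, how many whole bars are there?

One bar of 11/8 = 44 thirty-second notes.
Convert each value to thirty-second notes: dotted sixteenth = 3; dotted quarter note = 12; a full sixteenth-note quintuplet (5 notes) (five quintuplet sixteenths span one quarter) = 8; quarter = 8; whole note = 32; dotted whole rest = 48; sixteenth = 2; eighth tied to sixteenth (eighth + sixteenth) = 6; quarter tied to whole (quarter + whole) = 40; dotted quarter = 12; dotted quarter note = 12.
Adding: 3 + 12 + 8 + 8 + 32 + 48 + 2 + 6 + 40 + 12 + 12 = 183.
183 ÷ 44 = 4 complete bars with 7 left over.

4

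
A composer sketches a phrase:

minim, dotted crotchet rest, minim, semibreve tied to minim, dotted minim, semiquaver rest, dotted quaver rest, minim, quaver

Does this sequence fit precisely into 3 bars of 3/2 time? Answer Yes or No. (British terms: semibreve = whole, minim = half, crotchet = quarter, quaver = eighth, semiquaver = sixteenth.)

One bar of 3/2 = 24 sixteenth notes, so 3 bars = 72.
Express everything in sixteenth notes: minim = 8; dotted crotchet rest = 6; minim = 8; semibreve tied to minim (semibreve + minim) = 24; dotted minim = 12; semiquaver rest = 1; dotted quaver rest = 3; minim = 8; quaver = 2.
Adding: 8 + 6 + 8 + 24 + 12 + 1 + 3 + 8 + 2 = 72.
72 equals 72, so the answer is Yes.

Yes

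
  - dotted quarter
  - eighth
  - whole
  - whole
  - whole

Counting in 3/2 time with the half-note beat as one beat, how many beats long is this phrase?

7

One half-note beat = 4 eighth notes.
Express everything in eighth notes: dotted quarter = 3; eighth = 1; whole = 8; whole = 8; whole = 8.
Sum: 3 + 1 + 8 + 8 + 8 = 28.
28 ÷ 4 = 7 beats.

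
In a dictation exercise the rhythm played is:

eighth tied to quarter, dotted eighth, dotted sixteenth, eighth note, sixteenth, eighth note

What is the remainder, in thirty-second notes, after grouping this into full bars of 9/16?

One bar of 9/16 = 18 thirty-second notes.
Each duration in thirty-second notes: eighth tied to quarter (eighth + quarter) = 12; dotted eighth = 6; dotted sixteenth = 3; eighth note = 4; sixteenth = 2; eighth note = 4.
Sum: 12 + 6 + 3 + 4 + 2 + 4 = 31.
31 ÷ 18 = 1 complete bar with 13 thirty-second notes remaining.

13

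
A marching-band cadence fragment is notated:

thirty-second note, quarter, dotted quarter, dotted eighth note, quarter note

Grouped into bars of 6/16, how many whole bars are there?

One bar of 6/16 = 12 thirty-second notes.
Convert each value to thirty-second notes: thirty-second note = 1; quarter = 8; dotted quarter = 12; dotted eighth note = 6; quarter note = 8.
Adding: 1 + 8 + 12 + 6 + 8 = 35.
35 ÷ 12 = 2 complete bars with 11 left over.

2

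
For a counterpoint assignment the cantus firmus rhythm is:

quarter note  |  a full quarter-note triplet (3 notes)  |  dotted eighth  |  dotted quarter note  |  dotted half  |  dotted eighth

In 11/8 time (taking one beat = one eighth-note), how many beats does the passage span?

One eighth-note beat = 2 sixteenth notes.
In sixteenth notes: quarter note = 4; a full quarter-note triplet (3 notes) (three triplet quarters span one half) = 8; dotted eighth = 3; dotted quarter note = 6; dotted half = 12; dotted eighth = 3.
Altogether 4 + 8 + 3 + 6 + 12 + 3 = 36.
36 ÷ 2 = 18 beats.

18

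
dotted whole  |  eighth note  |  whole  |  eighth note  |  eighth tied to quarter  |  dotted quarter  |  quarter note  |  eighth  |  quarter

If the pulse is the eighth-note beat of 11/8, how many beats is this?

One eighth-note beat = 2 sixteenth notes.
In sixteenth notes: dotted whole = 24; eighth note = 2; whole = 16; eighth note = 2; eighth tied to quarter (eighth + quarter) = 6; dotted quarter = 6; quarter note = 4; eighth = 2; quarter = 4.
Sum: 24 + 2 + 16 + 2 + 6 + 6 + 4 + 2 + 4 = 66.
66 ÷ 2 = 33 beats.

33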